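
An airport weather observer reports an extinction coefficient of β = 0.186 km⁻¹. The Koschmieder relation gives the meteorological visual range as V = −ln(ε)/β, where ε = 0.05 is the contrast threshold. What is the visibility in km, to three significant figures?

V = −ln(0.05) / 0.186 = 2.996 / 0.186 = 16.1061 km.

16.1 km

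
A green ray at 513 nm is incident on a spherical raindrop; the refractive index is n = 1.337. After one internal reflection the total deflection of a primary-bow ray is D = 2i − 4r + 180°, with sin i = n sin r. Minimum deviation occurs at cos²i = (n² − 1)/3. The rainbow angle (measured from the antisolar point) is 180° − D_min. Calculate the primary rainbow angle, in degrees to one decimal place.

41.5°

cos²i = (1.78757 − 1)/3 = 0.26252; i = arccos(0.51237) = 59.178°.
sin r = sin 59.178°/1.337 = 0.64231; r = 39.964°.
D_min = 2·59.178° − 4·39.964° + 180° = 138.500°.
Rainbow angle = 180° − D_min = 41.500°.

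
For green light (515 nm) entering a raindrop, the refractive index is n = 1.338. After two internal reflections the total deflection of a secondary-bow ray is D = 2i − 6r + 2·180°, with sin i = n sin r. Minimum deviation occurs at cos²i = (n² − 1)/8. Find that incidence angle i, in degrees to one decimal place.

cos²i = (1.338² − 1)/8 = (1.79024 − 1)/8 = 0.09878.
cos i = 0.31429, so i = 71.682°.

71.7°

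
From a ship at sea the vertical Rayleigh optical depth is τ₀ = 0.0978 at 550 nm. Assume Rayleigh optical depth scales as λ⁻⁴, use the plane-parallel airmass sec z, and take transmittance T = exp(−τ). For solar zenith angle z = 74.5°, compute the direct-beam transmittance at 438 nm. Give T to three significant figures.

sec 74.5° = 3.7420.
τ = 0.0978 × (550/438)⁴ × 3.7420 = 0.0978 × 2.4863 × 3.7420 = 0.9099.
T = exp(−0.9099) = 0.4026.

0.403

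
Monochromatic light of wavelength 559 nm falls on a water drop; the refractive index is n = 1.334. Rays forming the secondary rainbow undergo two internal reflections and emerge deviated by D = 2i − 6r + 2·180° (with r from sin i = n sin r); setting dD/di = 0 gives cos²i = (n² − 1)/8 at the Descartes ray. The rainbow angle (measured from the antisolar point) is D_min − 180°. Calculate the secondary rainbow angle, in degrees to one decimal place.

51.2°

cos²i = (1.77956 − 1)/8 = 0.09744; i = arccos(0.31216) = 71.810°.
sin r = sin 71.810°/1.334 = 0.71217; r = 45.411°.
D_min = 2·71.810° − 6·45.411° + 360° = 231.153°.
Rainbow angle = D_min − 180° = 51.153°.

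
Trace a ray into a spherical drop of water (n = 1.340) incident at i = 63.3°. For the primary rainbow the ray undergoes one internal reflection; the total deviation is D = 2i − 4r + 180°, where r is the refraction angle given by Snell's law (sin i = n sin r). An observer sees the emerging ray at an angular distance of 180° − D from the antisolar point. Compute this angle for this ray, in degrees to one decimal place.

sin r = sin 63.3° / 1.340 = 0.8934/1.340 = 0.6667; r = 41.81°.
D = 2·63.3° − 4·41.81° + 180° = 126.60° − 167.25° + 180° = 139.35°.
Angle from antisolar point = 180° − D = 40.65°.

40.6°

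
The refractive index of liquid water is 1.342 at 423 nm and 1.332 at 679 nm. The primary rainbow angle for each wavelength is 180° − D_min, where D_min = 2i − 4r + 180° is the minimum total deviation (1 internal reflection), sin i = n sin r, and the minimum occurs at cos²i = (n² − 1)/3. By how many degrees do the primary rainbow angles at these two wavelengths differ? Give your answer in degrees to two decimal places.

At 423 nm (n = 1.342): cos²i = 0.26699 → i = 58.888°, r = 39.641°, D_min = 139.213°, rainbow angle = 40.787°.
At 679 nm (n = 1.332): cos²i = 0.25807 → i = 59.469°, r = 40.290°, D_min = 137.776°, rainbow angle = 42.224°.
Angular width = |40.787° − 42.224°| = 1.437°.

1.44°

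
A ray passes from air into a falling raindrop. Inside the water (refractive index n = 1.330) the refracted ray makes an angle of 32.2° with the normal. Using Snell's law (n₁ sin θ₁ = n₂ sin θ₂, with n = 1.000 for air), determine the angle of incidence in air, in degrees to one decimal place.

Snell: sin θ_i = n · sin θ_r = 1.330 × sin 32.2° = 1.330 × 0.5329 = 0.7087.
θ_i = arcsin(0.7087) = 45.13°.

45.1°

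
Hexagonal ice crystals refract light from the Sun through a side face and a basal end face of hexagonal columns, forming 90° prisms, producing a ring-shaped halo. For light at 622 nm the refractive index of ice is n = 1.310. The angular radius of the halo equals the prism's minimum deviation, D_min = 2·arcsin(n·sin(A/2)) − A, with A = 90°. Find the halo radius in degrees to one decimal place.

45.7°

n·sin(A/2) = 1.310 × sin 45° = 1.310 × 0.7071 = 0.9263.
D_min = 2·arcsin(0.9263) − 90° = 2 × 67.867° − 90° = 45.733°.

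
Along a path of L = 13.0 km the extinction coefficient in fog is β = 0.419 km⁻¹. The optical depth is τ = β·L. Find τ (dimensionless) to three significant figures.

τ = β·L = 0.419 × 13.0 = 5.4470.

5.45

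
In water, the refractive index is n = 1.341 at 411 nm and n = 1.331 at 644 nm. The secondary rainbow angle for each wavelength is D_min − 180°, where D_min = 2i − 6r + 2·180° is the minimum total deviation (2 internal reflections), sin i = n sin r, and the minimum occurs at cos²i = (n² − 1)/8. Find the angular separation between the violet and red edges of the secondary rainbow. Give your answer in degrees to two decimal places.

2.60°

At 411 nm (n = 1.341): cos²i = 0.09979 → i = 71.586°, r = 45.034°, D_min = 232.966°, rainbow angle = 52.966°.
At 644 nm (n = 1.331): cos²i = 0.09645 → i = 71.907°, r = 45.575°, D_min = 230.365°, rainbow angle = 50.365°.
Angular width = |52.966° − 50.365°| = 2.601°.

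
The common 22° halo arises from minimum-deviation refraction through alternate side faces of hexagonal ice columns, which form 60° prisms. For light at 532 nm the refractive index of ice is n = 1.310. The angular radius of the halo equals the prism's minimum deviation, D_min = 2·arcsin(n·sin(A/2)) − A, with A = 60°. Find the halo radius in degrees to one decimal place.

n·sin(A/2) = 1.310 × sin 30° = 1.310 × 0.5000 = 0.6550.
D_min = 2·arcsin(0.6550) − 60° = 2 × 40.920° − 60° = 21.839°.

21.8°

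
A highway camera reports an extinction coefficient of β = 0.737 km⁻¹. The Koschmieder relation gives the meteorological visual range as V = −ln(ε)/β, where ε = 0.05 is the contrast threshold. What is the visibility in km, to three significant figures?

V = −ln(0.05) / 0.737 = 2.996 / 0.737 = 4.0648 km.

4.06 km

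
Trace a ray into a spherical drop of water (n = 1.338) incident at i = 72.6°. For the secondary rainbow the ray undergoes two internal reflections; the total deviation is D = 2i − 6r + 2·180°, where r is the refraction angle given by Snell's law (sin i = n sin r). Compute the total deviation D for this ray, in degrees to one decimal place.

232.2°

sin r = sin 72.6° / 1.338 = 0.9542/1.338 = 0.7132; r = 45.49°.
D = 2·72.6° − 6·45.49° + 2·180° = 145.20° − 272.97° + 360° = 232.23°.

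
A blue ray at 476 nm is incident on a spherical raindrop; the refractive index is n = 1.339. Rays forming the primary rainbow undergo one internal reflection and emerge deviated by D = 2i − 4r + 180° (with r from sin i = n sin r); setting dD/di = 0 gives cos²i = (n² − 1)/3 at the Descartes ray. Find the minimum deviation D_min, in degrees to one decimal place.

cos²i = (1.79292 − 1)/3 = 0.26431; i = arccos(0.51411) = 59.062°.
sin r = sin 59.062°/1.339 = 0.64057; r = 39.834°.
D_min = 2·59.062° − 4·39.834° + 180° = 138.786°.

138.8°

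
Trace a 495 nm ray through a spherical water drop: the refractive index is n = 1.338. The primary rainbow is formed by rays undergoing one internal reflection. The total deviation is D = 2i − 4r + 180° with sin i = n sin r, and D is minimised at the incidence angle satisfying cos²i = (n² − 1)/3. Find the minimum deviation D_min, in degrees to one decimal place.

cos²i = (1.79024 − 1)/3 = 0.26341; i = arccos(0.51324) = 59.120°.
sin r = sin 59.120°/1.338 = 0.64144; r = 39.899°.
D_min = 2·59.120° − 4·39.899° + 180° = 138.643°.

138.6°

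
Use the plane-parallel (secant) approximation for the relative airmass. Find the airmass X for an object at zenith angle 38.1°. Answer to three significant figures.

X = sec z = 1/cos 38.1° = 1/0.7869 = 1.2708.

1.27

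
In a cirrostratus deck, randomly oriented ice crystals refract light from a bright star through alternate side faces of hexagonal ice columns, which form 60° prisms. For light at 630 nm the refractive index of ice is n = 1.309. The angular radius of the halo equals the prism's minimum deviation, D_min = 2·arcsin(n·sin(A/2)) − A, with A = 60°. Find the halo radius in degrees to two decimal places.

n·sin(A/2) = 1.309 × sin 30° = 1.309 × 0.5000 = 0.6545.
D_min = 2·arcsin(0.6545) − 60° = 2 × 40.882° − 60° = 21.763°.

21.76°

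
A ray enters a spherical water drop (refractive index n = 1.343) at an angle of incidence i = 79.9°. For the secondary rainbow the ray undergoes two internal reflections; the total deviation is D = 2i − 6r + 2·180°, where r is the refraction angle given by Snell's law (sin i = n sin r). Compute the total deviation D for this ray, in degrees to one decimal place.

236.9°

sin r = sin 79.9° / 1.343 = 0.9845/1.343 = 0.7331; r = 47.14°.
D = 2·79.9° − 6·47.14° + 2·180° = 159.80° − 282.86° + 360° = 236.94°.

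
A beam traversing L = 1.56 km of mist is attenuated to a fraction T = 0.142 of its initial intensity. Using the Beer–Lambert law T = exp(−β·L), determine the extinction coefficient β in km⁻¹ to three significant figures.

1.25 km⁻¹

Beer–Lambert: T = exp(−βL) ⇒ β = −ln(T)/L = −ln(0.142)/1.56 = 1.9519/1.56 = 1.251 km⁻¹.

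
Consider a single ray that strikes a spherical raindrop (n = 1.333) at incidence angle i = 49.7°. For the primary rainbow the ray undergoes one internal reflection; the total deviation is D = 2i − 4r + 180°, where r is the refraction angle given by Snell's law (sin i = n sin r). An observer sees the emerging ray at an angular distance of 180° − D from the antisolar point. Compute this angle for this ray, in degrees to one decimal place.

sin r = sin 49.7° / 1.333 = 0.7627/1.333 = 0.5721; r = 34.90°.
D = 2·49.7° − 4·34.90° + 180° = 99.40° − 139.60° + 180° = 139.80°.
Angle from antisolar point = 180° − D = 40.20°.

40.2°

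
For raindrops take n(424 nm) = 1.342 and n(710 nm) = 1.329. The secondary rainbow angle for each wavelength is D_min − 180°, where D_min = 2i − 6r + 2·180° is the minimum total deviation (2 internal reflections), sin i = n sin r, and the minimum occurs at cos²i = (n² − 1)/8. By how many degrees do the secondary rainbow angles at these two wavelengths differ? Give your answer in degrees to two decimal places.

At 424 nm (n = 1.342): cos²i = 0.10012 → i = 71.554°, r = 44.981°, D_min = 233.222°, rainbow angle = 53.222°.
At 710 nm (n = 1.329): cos²i = 0.09578 → i = 71.972°, r = 45.685°, D_min = 229.837°, rainbow angle = 49.837°.
Angular width = |53.222° − 49.837°| = 3.385°.

3.39°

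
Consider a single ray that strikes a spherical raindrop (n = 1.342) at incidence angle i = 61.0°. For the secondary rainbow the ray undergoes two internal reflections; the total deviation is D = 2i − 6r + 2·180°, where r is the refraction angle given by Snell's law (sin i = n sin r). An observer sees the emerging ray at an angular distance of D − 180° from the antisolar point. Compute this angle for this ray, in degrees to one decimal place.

58.0°

sin r = sin 61.0° / 1.342 = 0.8746/1.342 = 0.6517; r = 40.67°.
D = 2·61.0° − 6·40.67° + 2·180° = 122.00° − 244.03° + 360° = 237.97°.
Angle from antisolar point = D − 180° = 57.97°.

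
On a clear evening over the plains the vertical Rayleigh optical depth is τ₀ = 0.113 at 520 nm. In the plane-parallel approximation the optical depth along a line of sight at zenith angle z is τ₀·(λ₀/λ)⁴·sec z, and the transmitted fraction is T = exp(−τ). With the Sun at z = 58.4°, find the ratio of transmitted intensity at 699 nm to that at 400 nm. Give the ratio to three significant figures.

1.73

Airmass: sec 58.4° = 1.9084.
τ(699 nm) = 0.113 × (520/699)⁴ × 1.9084 = 0.113 × 0.3063 × 1.9084 = 0.0660.
τ(400 nm) = 0.113 × (520/400)⁴ × 1.9084 = 0.113 × 2.8561 × 1.9084 = 0.6159.
T(699)/T(400) = exp(τ_B − τ_A) = exp(0.5499) = 1.7330.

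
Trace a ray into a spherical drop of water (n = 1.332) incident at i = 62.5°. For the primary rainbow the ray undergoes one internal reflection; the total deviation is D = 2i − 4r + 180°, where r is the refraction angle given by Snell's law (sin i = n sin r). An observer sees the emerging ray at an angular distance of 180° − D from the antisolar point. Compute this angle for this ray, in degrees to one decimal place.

42.0°

sin r = sin 62.5° / 1.332 = 0.8870/1.332 = 0.6659; r = 41.75°.
D = 2·62.5° − 4·41.75° + 180° = 125.00° − 167.01° + 180° = 137.99°.
Angle from antisolar point = 180° − D = 42.01°.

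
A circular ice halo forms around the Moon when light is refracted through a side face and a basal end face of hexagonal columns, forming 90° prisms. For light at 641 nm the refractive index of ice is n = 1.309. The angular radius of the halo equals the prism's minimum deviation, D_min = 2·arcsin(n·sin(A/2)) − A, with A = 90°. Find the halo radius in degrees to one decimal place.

45.5°

n·sin(A/2) = 1.309 × sin 45° = 1.309 × 0.7071 = 0.9256.
D_min = 2·arcsin(0.9256) − 90° = 2 × 67.759° − 90° = 45.519°.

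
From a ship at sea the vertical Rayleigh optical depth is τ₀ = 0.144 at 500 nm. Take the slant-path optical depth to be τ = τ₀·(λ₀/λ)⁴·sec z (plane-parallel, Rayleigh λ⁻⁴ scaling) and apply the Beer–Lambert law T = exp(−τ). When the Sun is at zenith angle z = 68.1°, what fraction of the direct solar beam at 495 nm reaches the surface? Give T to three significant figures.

0.669

sec 68.1° = 2.6811.
τ = 0.144 × (500/495)⁴ × 2.6811 = 0.144 × 1.0410 × 2.6811 = 0.4019.
T = exp(−0.4019) = 0.6690.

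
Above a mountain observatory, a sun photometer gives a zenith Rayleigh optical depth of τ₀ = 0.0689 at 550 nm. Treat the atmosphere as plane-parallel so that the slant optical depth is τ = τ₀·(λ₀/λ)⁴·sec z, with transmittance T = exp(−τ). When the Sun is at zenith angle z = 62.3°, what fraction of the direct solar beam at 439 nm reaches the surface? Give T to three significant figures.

0.694

sec 62.3° = 2.1513.
τ = 0.0689 × (550/439)⁴ × 2.1513 = 0.0689 × 2.4637 × 2.1513 = 0.3652.
T = exp(−0.3652) = 0.6941.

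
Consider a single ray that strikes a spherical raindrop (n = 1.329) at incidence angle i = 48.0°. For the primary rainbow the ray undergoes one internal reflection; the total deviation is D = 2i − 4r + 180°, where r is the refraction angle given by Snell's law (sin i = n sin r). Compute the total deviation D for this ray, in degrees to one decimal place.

140.0°

sin r = sin 48.0° / 1.329 = 0.7431/1.329 = 0.5592; r = 34.00°.
D = 2·48.0° − 4·34.00° + 180° = 96.00° − 136.00° + 180° = 140.00°.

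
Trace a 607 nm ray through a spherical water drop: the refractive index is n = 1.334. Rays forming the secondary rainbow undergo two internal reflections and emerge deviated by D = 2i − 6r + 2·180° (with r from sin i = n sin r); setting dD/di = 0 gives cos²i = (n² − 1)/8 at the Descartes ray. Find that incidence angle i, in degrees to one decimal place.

71.8°

cos²i = (1.334² − 1)/8 = (1.77956 − 1)/8 = 0.09744.
cos i = 0.31216, so i = 71.810°.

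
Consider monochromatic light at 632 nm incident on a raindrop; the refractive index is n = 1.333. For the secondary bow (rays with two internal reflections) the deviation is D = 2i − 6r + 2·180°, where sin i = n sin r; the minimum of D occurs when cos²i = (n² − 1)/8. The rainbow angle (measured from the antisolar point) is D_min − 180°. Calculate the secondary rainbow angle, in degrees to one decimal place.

50.9°

cos²i = (1.77689 − 1)/8 = 0.09711; i = arccos(0.31163) = 71.843°.
sin r = sin 71.843°/1.333 = 0.71283; r = 45.466°.
D_min = 2·71.843° − 6·45.466° + 360° = 230.891°.
Rainbow angle = D_min − 180° = 50.891°.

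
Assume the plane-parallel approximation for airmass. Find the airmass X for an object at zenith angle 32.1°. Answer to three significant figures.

1.18

X = sec z = 1/cos 32.1° = 1/0.8471 = 1.1805.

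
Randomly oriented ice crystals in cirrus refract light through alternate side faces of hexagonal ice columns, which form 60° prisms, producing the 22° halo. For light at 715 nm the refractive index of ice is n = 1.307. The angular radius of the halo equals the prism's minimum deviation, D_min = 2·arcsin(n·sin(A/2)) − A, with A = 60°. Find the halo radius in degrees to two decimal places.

n·sin(A/2) = 1.307 × sin 30° = 1.307 × 0.5000 = 0.6535.
D_min = 2·arcsin(0.6535) − 60° = 2 × 40.806° − 60° = 21.612°.

21.61°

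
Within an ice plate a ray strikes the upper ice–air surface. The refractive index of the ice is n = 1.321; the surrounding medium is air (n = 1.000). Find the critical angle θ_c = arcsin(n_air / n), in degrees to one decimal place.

49.2°

sin θ_c = n_air / n = 1.000 / 1.321 = 0.7570.
θ_c = arcsin(0.7570) = 49.20°.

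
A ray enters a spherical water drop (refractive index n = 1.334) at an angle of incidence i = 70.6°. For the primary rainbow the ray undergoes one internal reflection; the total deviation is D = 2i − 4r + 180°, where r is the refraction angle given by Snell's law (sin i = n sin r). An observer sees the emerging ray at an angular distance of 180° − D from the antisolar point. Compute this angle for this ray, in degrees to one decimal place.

sin r = sin 70.6° / 1.334 = 0.9432/1.334 = 0.7071; r = 45.00°.
D = 2·70.6° − 4·45.00° + 180° = 141.20° − 179.99° + 180° = 141.21°.
Angle from antisolar point = 180° − D = 38.79°.

38.8°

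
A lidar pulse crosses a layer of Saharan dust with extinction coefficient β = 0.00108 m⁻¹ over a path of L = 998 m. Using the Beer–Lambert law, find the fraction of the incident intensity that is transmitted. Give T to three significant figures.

0.340

τ = β·L = 0.00108 × 998 = 1.0778.
T = exp(−1.0778) = 0.3403.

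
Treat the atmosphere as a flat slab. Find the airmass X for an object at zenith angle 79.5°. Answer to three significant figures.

X = sec z = 1/cos 79.5° = 1/0.1822 = 5.4874.

5.49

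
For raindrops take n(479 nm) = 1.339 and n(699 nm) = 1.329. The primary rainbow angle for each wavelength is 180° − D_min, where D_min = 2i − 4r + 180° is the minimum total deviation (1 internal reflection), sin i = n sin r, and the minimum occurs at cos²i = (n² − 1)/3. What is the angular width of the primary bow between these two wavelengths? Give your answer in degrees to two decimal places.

At 479 nm (n = 1.339): cos²i = 0.26431 → i = 59.062°, r = 39.834°, D_min = 138.786°, rainbow angle = 41.214°.
At 699 nm (n = 1.329): cos²i = 0.25541 → i = 59.643°, r = 40.487°, D_min = 137.337°, rainbow angle = 42.663°.
Angular width = |41.214° − 42.663°| = 1.450°.

1.45°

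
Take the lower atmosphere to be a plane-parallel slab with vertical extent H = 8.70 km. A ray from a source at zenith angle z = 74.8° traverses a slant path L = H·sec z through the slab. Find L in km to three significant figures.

33.2 km

sec z = 1/cos 74.8° = 3.8140.
L = 8.70 × 3.8140 = 33.182 km.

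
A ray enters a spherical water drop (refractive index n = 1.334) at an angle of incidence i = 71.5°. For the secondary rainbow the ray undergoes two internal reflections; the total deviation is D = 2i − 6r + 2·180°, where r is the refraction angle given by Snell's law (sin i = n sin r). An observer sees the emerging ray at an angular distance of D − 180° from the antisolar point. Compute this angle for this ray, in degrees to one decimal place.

sin r = sin 71.5° / 1.334 = 0.9483/1.334 = 0.7109; r = 45.31°.
D = 2·71.5° − 6·45.31° + 2·180° = 143.00° − 271.84° + 360° = 231.16°.
Angle from antisolar point = D − 180° = 51.16°.

51.2°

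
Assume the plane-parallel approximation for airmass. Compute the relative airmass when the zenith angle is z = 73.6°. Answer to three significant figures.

X = sec z = 1/cos 73.6° = 1/0.2823 = 3.5418.

3.54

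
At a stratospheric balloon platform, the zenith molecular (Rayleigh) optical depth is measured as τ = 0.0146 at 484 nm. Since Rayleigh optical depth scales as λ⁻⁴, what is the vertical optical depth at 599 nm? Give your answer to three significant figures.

τ(599 nm) = τ(484 nm) × (484/599)⁴ = 0.0146 × (0.8080)⁴ = 0.0146 × 0.4263 = 0.0062.

0.00622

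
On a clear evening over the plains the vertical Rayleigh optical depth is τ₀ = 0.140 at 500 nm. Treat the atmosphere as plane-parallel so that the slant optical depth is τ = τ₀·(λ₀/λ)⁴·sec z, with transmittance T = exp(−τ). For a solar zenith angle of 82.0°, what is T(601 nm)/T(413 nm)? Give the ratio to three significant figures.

5.36

Airmass: sec 82.0° = 7.1853.
τ(601 nm) = 0.140 × (500/601)⁴ × 7.1853 = 0.140 × 0.4791 × 7.1853 = 0.4819.
τ(413 nm) = 0.140 × (500/413)⁴ × 7.1853 = 0.140 × 2.1482 × 7.1853 = 2.1610.
T(601)/T(413) = exp(τ_B − τ_A) = exp(1.6791) = 5.3607.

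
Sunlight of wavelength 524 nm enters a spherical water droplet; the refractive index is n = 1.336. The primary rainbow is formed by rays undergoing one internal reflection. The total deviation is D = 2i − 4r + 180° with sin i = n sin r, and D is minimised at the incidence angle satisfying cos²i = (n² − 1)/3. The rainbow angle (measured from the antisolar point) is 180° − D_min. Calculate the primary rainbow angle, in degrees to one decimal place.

41.6°

cos²i = (1.78490 − 1)/3 = 0.26163; i = arccos(0.51150) = 59.236°.
sin r = sin 59.236°/1.336 = 0.64318; r = 40.029°.
D_min = 2·59.236° − 4·40.029° + 180° = 138.356°.
Rainbow angle = 180° − D_min = 41.644°.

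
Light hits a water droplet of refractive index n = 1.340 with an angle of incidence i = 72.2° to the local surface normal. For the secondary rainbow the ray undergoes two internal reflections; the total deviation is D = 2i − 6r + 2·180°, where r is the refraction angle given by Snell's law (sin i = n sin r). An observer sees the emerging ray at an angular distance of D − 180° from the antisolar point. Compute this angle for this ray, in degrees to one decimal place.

sin r = sin 72.2° / 1.340 = 0.9521/1.340 = 0.7105; r = 45.28°.
D = 2·72.2° − 6·45.28° + 2·180° = 144.40° − 271.68° + 360° = 232.72°.
Angle from antisolar point = D − 180° = 52.72°.

52.7°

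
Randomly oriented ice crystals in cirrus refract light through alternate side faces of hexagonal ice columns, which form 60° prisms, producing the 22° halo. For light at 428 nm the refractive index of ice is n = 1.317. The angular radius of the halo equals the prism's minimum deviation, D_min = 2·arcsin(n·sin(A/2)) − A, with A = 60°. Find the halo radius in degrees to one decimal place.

n·sin(A/2) = 1.317 × sin 30° = 1.317 × 0.5000 = 0.6585.
D_min = 2·arcsin(0.6585) − 60° = 2 × 41.186° − 60° = 22.371°.

22.4°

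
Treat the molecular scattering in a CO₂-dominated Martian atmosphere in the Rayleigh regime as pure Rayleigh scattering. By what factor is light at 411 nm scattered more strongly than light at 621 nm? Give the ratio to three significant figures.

5.21

Rayleigh scattering ∝ λ⁻⁴, so the ratio of coefficients is the inverse fourth power of the wavelength ratio.
σ(411)/σ(621) = (621/411)⁴ = (1.5109)⁴ = 5.212.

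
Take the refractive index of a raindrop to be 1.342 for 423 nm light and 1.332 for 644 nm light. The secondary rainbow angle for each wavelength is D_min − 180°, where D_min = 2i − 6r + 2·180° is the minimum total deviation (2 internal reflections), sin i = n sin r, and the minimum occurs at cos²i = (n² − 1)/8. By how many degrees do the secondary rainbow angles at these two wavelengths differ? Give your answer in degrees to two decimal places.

At 423 nm (n = 1.342): cos²i = 0.10012 → i = 71.554°, r = 44.981°, D_min = 233.222°, rainbow angle = 53.222°.
At 644 nm (n = 1.332): cos²i = 0.09678 → i = 71.875°, r = 45.520°, D_min = 230.628°, rainbow angle = 50.628°.
Angular width = |53.222° − 50.628°| = 2.594°.

2.59°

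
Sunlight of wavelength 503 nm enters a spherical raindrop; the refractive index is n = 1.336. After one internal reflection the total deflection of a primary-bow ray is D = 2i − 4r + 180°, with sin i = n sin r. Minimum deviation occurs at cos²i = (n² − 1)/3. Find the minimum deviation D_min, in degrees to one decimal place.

cos²i = (1.78490 − 1)/3 = 0.26163; i = arccos(0.51150) = 59.236°.
sin r = sin 59.236°/1.336 = 0.64318; r = 40.029°.
D_min = 2·59.236° − 4·40.029° + 180° = 138.356°.

138.4°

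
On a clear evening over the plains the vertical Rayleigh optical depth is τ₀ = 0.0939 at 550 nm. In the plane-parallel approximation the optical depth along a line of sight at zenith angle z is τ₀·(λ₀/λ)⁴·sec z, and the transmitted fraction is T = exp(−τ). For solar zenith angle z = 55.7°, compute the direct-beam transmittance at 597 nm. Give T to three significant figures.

0.887

sec 55.7° = 1.7745.
τ = 0.0939 × (550/597)⁴ × 1.7745 = 0.0939 × 0.7204 × 1.7745 = 0.1200.
T = exp(−0.1200) = 0.8869.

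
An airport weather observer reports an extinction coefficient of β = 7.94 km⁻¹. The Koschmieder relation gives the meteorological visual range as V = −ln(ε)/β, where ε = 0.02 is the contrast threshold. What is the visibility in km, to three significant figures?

V = −ln(0.02) / 7.94 = 3.912 / 7.94 = 0.4927 km.

0.493 km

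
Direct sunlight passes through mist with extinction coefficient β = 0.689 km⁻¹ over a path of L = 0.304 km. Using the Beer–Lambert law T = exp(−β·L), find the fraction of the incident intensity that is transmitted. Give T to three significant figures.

0.811

τ = β·L = 0.689 × 0.304 = 0.2095.
T = exp(−0.2095) = 0.8110.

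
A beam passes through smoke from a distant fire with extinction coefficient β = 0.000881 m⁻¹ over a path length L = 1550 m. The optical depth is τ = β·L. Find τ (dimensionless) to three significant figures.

1.37

τ = β·L = 0.000881 × 1550 = 1.3655.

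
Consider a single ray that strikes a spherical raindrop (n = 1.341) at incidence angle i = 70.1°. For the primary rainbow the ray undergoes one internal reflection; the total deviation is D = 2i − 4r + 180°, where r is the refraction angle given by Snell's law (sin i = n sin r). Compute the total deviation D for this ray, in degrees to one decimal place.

sin r = sin 70.1° / 1.341 = 0.9403/1.341 = 0.7012; r = 44.52°.
D = 2·70.1° − 4·44.52° + 180° = 140.20° − 178.09° + 180° = 142.11°.

142.1°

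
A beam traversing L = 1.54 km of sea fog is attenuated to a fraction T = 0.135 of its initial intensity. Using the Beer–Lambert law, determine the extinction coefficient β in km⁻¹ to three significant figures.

Beer–Lambert: T = exp(−βL) ⇒ β = −ln(T)/L = −ln(0.135)/1.54 = 2.0025/1.54 = 1.3 km⁻¹.

1.30 km⁻¹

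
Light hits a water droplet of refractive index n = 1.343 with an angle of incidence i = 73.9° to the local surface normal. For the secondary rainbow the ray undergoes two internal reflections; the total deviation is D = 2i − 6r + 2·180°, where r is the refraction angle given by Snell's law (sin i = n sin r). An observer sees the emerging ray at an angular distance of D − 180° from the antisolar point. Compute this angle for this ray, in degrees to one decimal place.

53.7°

sin r = sin 73.9° / 1.343 = 0.9608/1.343 = 0.7154; r = 45.68°.
D = 2·73.9° − 6·45.68° + 2·180° = 147.80° − 274.05° + 360° = 233.75°.
Angle from antisolar point = D − 180° = 53.75°.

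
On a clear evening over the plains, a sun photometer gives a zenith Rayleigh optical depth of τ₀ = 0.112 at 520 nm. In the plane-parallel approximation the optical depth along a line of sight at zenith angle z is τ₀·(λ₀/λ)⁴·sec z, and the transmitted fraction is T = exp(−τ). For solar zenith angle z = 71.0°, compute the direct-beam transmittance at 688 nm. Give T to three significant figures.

0.894

sec 71.0° = 3.0716.
τ = 0.112 × (520/688)⁴ × 3.0716 = 0.112 × 0.3263 × 3.0716 = 0.1123.
T = exp(−0.1123) = 0.8938.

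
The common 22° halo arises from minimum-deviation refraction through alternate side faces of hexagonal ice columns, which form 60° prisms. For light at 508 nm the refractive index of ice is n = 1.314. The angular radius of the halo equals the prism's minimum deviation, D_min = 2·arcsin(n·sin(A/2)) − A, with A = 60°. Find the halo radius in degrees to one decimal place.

22.1°

n·sin(A/2) = 1.314 × sin 30° = 1.314 × 0.5000 = 0.6570.
D_min = 2·arcsin(0.6570) − 60° = 2 × 41.071° − 60° = 22.143°.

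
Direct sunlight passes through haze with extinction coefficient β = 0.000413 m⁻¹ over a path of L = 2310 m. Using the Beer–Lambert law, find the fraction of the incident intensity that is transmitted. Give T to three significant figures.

τ = β·L = 0.000413 × 2310 = 0.9540.
T = exp(−0.9540) = 0.3852.

0.385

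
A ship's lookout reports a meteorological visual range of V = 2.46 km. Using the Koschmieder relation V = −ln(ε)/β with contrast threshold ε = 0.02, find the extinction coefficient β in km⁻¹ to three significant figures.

1.59 km⁻¹

β = −ln(0.02) / V = 3.912 / 2.46 = 1.5903 km⁻¹.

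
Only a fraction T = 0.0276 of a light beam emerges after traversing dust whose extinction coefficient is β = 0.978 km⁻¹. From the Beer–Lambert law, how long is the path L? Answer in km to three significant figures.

Beer–Lambert: T = exp(−βL) ⇒ L = −ln(T)/β = −ln(0.0276)/0.978 = 3.5899/0.978 = 3.671 km.

3.67 km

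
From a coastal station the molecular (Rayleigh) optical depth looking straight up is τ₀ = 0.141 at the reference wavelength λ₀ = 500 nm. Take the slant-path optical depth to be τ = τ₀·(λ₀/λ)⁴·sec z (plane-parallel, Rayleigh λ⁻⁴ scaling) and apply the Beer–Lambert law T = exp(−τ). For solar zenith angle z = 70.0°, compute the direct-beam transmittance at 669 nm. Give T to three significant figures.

sec 70.0° = 2.9238.
τ = 0.141 × (500/669)⁴ × 2.9238 = 0.141 × 0.3120 × 2.9238 = 0.1286.
T = exp(−0.1286) = 0.8793.

0.879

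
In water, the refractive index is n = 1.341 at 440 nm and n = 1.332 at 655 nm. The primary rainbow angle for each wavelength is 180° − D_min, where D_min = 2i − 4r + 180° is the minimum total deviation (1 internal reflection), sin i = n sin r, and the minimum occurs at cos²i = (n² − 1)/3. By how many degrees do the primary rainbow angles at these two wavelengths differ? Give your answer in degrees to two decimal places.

At 440 nm (n = 1.341): cos²i = 0.26609 → i = 58.946°, r = 39.705°, D_min = 139.071°, rainbow angle = 40.929°.
At 655 nm (n = 1.332): cos²i = 0.25807 → i = 59.469°, r = 40.290°, D_min = 137.776°, rainbow angle = 42.224°.
Angular width = |40.929° − 42.224°| = 1.295°.

1.29°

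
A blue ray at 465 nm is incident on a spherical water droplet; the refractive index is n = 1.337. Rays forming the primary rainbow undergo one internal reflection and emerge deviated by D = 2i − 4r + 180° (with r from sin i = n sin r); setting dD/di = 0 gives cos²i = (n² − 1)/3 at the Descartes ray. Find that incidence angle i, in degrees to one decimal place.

cos²i = (1.337² − 1)/3 = (1.78757 − 1)/3 = 0.26252.
cos i = 0.51237, so i = 59.178°.

59.2°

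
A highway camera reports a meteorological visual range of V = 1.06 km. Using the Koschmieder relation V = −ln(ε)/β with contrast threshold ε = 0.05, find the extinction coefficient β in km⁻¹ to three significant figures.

β = −ln(0.05) / V = 2.996 / 1.06 = 2.8262 km⁻¹.

2.83 km⁻¹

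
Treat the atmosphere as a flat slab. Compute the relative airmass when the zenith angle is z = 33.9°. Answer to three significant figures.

X = sec z = 1/cos 33.9° = 1/0.8300 = 1.2048.

1.20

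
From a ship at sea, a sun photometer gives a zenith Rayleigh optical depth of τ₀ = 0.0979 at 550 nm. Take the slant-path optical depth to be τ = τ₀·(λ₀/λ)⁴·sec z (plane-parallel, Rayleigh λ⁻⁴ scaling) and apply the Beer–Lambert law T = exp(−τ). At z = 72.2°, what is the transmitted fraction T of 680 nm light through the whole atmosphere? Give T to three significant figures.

0.872

sec 72.2° = 3.2712.
τ = 0.0979 × (550/680)⁴ × 3.2712 = 0.0979 × 0.4280 × 3.2712 = 0.1371.
T = exp(−0.1371) = 0.8719.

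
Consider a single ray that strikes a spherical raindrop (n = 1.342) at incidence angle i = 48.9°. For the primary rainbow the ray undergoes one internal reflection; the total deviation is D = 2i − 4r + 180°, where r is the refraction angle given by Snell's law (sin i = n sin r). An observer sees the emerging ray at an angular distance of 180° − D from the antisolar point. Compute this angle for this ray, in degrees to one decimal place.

sin r = sin 48.9° / 1.342 = 0.7536/1.342 = 0.5615; r = 34.16°.
D = 2·48.9° − 4·34.16° + 180° = 97.80° − 136.64° + 180° = 141.16°.
Angle from antisolar point = 180° − D = 38.84°.

38.8°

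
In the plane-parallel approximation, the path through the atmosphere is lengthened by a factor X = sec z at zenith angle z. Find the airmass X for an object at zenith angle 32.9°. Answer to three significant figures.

X = sec z = 1/cos 32.9° = 1/0.8396 = 1.1910.

1.19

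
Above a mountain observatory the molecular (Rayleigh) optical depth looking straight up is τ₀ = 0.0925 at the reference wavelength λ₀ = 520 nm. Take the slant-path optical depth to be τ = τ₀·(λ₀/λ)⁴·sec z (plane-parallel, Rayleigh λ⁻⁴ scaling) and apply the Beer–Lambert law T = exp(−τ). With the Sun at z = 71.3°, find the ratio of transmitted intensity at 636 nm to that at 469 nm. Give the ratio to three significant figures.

Airmass: sec 71.3° = 3.1190.
τ(636 nm) = 0.0925 × (520/636)⁴ × 3.1190 = 0.0925 × 0.4469 × 3.1190 = 0.1289.
τ(469 nm) = 0.0925 × (520/469)⁴ × 3.1190 = 0.0925 × 1.5112 × 3.1190 = 0.4360.
T(636)/T(469) = exp(τ_B − τ_A) = exp(0.3071) = 1.3594.

1.36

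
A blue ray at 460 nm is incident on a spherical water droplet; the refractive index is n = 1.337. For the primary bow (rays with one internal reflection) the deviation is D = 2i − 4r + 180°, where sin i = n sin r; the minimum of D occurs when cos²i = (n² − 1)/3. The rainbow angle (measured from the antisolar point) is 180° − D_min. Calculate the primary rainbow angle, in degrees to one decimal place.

41.5°

cos²i = (1.78757 − 1)/3 = 0.26252; i = arccos(0.51237) = 59.178°.
sin r = sin 59.178°/1.337 = 0.64231; r = 39.964°.
D_min = 2·59.178° − 4·39.964° + 180° = 138.500°.
Rainbow angle = 180° − D_min = 41.500°.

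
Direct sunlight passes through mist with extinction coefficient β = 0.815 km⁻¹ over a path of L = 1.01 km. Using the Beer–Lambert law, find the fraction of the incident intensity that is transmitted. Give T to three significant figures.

τ = β·L = 0.815 × 1.01 = 0.8231.
T = exp(−0.8231) = 0.4390.

0.439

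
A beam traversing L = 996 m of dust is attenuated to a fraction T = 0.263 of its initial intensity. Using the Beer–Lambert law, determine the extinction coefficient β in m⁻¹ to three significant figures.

0.00134 m⁻¹

Beer–Lambert: T = exp(−βL) ⇒ β = −ln(T)/L = −ln(0.263)/996 = 1.3356/996 = 0.001341 m⁻¹.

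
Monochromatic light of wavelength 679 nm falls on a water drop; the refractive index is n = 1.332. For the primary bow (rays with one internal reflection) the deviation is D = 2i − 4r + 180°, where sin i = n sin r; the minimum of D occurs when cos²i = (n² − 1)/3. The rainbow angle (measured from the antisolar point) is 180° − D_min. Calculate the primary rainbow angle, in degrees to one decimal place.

cos²i = (1.77422 − 1)/3 = 0.25807; i = arccos(0.50801) = 59.469°.
sin r = sin 59.469°/1.332 = 0.64666; r = 40.290°.
D_min = 2·59.469° − 4·40.290° + 180° = 137.776°.
Rainbow angle = 180° − D_min = 42.224°.

42.2°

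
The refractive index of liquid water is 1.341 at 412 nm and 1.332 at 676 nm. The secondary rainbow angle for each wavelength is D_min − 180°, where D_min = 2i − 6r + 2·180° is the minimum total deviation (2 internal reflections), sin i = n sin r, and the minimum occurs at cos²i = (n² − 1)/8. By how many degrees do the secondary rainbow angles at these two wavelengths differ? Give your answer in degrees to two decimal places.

2.34°

At 412 nm (n = 1.341): cos²i = 0.09979 → i = 71.586°, r = 45.034°, D_min = 232.966°, rainbow angle = 52.966°.
At 676 nm (n = 1.332): cos²i = 0.09678 → i = 71.875°, r = 45.520°, D_min = 230.628°, rainbow angle = 50.628°.
Angular width = |52.966° − 50.628°| = 2.337°.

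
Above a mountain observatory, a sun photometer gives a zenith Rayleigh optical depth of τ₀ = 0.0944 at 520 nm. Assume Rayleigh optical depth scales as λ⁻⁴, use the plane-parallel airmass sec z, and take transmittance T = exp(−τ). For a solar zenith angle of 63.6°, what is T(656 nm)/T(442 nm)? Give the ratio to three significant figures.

Airmass: sec 63.6° = 2.2490.
τ(656 nm) = 0.0944 × (520/656)⁴ × 2.2490 = 0.0944 × 0.3948 × 2.2490 = 0.0838.
τ(442 nm) = 0.0944 × (520/442)⁴ × 2.2490 = 0.0944 × 1.9157 × 2.2490 = 0.4067.
T(656)/T(442) = exp(τ_B − τ_A) = exp(0.3229) = 1.3811.

1.38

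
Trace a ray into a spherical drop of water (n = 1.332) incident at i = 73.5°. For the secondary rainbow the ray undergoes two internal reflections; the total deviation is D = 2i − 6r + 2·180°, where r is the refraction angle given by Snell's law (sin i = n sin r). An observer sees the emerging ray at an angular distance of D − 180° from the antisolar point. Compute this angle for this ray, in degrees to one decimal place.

sin r = sin 73.5° / 1.332 = 0.9588/1.332 = 0.7198; r = 46.04°.
D = 2·73.5° − 6·46.04° + 2·180° = 147.00° − 276.24° + 360° = 230.76°.
Angle from antisolar point = D − 180° = 50.76°.

50.8°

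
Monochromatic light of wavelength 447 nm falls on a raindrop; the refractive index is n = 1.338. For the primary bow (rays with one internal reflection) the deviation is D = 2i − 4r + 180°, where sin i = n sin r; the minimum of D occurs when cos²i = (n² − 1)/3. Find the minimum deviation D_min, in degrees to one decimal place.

cos²i = (1.79024 − 1)/3 = 0.26341; i = arccos(0.51324) = 59.120°.
sin r = sin 59.120°/1.338 = 0.64144; r = 39.899°.
D_min = 2·59.120° − 4·39.899° + 180° = 138.643°.

138.6°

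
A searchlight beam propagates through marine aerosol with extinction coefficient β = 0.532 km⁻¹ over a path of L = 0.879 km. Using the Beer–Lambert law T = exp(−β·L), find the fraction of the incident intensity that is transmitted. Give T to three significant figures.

0.626

τ = β·L = 0.532 × 0.879 = 0.4676.
T = exp(−0.4676) = 0.6265.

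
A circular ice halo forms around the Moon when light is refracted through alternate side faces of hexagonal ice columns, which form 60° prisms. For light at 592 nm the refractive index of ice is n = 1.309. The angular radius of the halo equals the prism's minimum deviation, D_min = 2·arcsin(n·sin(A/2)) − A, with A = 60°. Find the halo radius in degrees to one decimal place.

21.8°

n·sin(A/2) = 1.309 × sin 30° = 1.309 × 0.5000 = 0.6545.
D_min = 2·arcsin(0.6545) − 60° = 2 × 40.882° − 60° = 21.763°.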